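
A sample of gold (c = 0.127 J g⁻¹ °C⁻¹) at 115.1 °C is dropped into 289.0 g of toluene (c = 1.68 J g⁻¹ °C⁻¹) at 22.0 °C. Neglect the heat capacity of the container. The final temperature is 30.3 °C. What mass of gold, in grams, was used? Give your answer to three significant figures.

q_gained = (289.0 × 1.68) × (30.3 − 22.0) = 4030 J
q_lost = m × 0.127 × (115.1 − 30.3) = 10.7696 m
m = 4030 / 10.7696 = 374 g

m = 374 g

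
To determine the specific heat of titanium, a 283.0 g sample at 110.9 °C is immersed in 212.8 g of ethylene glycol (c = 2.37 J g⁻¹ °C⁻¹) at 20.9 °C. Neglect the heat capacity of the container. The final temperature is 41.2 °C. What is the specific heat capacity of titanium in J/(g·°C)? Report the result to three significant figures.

q_gained = (212.8 × 2.37) × (41.2 − 20.9) = 10240 J
q_lost = 283.0 × c × (110.9 − 41.2) = 19725.1 c
Set equal: c = 10240 / 19725.1 = 0.519 J/(g·°C)

c = 0.519 J/(g·°C)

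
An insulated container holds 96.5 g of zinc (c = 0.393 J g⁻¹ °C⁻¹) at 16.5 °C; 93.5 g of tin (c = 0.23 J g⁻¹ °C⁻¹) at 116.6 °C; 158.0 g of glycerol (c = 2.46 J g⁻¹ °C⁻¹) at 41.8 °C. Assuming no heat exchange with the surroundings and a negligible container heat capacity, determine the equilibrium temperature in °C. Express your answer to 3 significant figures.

T_f = 43.2 °C

Σ mᵢcᵢ(T − Tᵢ) = 0  ⇒  T = Σ mᵢcᵢTᵢ / Σ mᵢcᵢ
Σ mᵢcᵢ = 96.5×0.393 + 93.5×0.23 + 158.0×2.46 = 448.1095
Σ mᵢcᵢTᵢ = 37.9245×16.5 + 21.505×116.6 + 388.68×41.8 = 19380
T = 19380 / 448.1095 = 43.248 °C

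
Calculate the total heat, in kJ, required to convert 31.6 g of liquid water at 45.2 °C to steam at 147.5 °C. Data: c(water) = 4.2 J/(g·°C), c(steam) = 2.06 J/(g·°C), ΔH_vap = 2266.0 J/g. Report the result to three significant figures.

q = 82.0 kJ

q1 (heat water 45.2→100.0 °C): 31.6 × 4.2 × 54.8 = 7273 J
q2 (vaporize at 100 °C): 31.6 × 2266.0 = 71606 J
q3 (heat steam 100.0→147.5 °C): 31.6 × 2.06 × 47.5 = 3092 J
Total: 7273 + 71606 + 3092 = 81971 J = 82.0 kJ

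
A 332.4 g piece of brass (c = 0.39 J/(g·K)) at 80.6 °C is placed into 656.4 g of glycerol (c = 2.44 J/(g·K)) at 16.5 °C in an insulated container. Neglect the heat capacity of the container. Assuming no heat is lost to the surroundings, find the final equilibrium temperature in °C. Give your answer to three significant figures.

T_f = 21.3 °C

Heat lost by brass = heat gained by glycerol.
(332.4)(0.39)(80.6 − T) = (656.4)(2.44)(T − 16.5)
129.636 (80.6 − T) = 1601.616 (T − 16.5)
10449 − 129.636 T = 1601.616 T − 26427
36876 = 1731.252 T
T = 21.30 °C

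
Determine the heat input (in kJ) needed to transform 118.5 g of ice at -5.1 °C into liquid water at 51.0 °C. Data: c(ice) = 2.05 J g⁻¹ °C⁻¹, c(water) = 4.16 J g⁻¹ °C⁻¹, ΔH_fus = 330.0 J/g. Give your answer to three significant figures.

q1 (heat ice -5.1→0.0 °C): 118.5 × 2.05 × 5.1 = 1239 J
q2 (melt at 0 °C): 118.5 × 330.0 = 39105 J
q3 (heat water 0.0→51.0 °C): 118.5 × 4.16 × 51.0 = 25141 J
Total: 1239 + 39105 + 25141 = 65485 J = 65.5 kJ

q = 65.5 kJ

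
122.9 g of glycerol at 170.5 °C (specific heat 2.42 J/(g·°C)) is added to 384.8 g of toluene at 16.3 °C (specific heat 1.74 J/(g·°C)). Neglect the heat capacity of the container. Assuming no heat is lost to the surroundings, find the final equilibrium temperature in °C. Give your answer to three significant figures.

T_f = 63.7 °C

Heat lost by glycerol = heat gained by toluene.
(122.9)(2.42)(170.5 − T) = (384.8)(1.74)(T − 16.3)
297.418 (170.5 − T) = 669.552 (T − 16.3)
50710 − 297.418 T = 669.552 T − 10914
61624 = 966.970 T
T = 63.73 °C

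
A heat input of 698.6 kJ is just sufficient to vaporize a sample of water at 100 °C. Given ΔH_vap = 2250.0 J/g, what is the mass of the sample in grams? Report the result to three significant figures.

m = q / ΔH_vap = 698600 J / 2250.0 J/g = 310 g

m = 310 g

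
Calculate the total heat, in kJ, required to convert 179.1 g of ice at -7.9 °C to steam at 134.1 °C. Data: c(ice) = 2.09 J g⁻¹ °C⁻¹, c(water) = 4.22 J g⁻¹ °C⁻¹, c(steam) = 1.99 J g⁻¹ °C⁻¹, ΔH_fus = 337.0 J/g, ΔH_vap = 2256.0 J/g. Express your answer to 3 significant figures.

q = 555 kJ

q1 (heat ice -7.9→0.0 °C): 179.1 × 2.09 × 7.9 = 2957 J
q2 (melt at 0 °C): 179.1 × 337.0 = 60357 J
q3 (heat water 0.0→100.0 °C): 179.1 × 4.22 × 100.0 = 75580 J
q4 (vaporize at 100 °C): 179.1 × 2256.0 = 404050 J
q5 (heat steam 100.0→134.1 °C): 179.1 × 1.99 × 34.1 = 12154 J
Total: 2957 + 60357 + 75580 + 404050 + 12154 = 555098 J = 555 kJ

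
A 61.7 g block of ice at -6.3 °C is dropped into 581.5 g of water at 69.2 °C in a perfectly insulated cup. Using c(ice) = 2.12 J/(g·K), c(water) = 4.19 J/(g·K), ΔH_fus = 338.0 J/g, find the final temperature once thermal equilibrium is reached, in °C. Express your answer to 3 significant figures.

T_f = 54.5 °C

Heat to bring ice to 0 °C and melt it: q₁ = 61.7×2.12×6.3 + 61.7×338.0 = 21679 J
Heat the water can supply cooling to 0 °C: 581.5×4.19×69.2 = 168605 J > q₁, so all ice melts.
Energy balance: 581.5×4.19×(69.2 − T) = 21679 + 61.7×4.19×(T − 0)
2436.485(69.2 − T) = 21679 + 258.523 T
168605 − 21679 = 2695.008 T
T = 146926 / 2695.008 = 54.52 °C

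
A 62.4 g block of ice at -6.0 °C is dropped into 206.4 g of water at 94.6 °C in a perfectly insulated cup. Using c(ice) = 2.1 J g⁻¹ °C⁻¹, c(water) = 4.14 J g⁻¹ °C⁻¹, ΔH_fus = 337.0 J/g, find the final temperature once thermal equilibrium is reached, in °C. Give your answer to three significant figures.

T_f = 53.0 °C

Heat to bring ice to 0 °C and melt it: q₁ = 62.4×2.1×6.0 + 62.4×337.0 = 21815 J
Heat the water can supply cooling to 0 °C: 206.4×4.14×94.6 = 80835.3 J > q₁, so all ice melts.
Energy balance: 206.4×4.14×(94.6 − T) = 21815 + 62.4×4.14×(T − 0)
854.496(94.6 − T) = 21815 + 258.336 T
80835.3 − 21815 = 1112.832 T
T = 59020.3 / 1112.832 = 53.04 °C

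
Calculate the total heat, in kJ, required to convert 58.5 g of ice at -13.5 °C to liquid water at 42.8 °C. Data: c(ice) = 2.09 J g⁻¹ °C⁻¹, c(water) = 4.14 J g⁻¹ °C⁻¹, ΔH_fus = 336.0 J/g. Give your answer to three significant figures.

q = 31.7 kJ

q1 (heat ice -13.5→0.0 °C): 58.5 × 2.09 × 13.5 = 1651 J
q2 (melt at 0 °C): 58.5 × 336.0 = 19656 J
q3 (heat water 0.0→42.8 °C): 58.5 × 4.14 × 42.8 = 10366 J
Total: 1651 + 19656 + 10366 = 31673 J = 31.7 kJ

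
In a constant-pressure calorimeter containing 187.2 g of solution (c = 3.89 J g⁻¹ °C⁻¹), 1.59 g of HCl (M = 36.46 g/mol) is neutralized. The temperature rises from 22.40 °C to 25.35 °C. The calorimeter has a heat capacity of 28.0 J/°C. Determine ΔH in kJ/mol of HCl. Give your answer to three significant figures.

|ΔT| = |25.35 − 22.40| = 2.95 °C
|q_surr| = (187.2 × 3.89 + 28.0) × 2.95 = 756.208 × 2.95 = 2231 J
n(HCl) = 1.59 / 36.46 = 0.04361 mol
Temperature rose, so q_rxn = −|q_surr| = -2.231 kJ
ΔH = q_rxn / n = -51.16 kJ/mol

ΔH = -51.2 kJ/mol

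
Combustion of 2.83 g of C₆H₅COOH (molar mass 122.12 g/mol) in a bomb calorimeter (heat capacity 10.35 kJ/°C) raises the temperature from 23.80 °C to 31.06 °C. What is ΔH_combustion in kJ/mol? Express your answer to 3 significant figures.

ΔT = 31.06 − 23.80 = 7.26 °C
q_cal = C_cal × ΔT = 10.35 × 7.26 = 75.141 kJ
n = 2.83 / 122.12 = 0.02317 mol
q_rxn = −q_cal = -75.141 kJ
ΔH = -75.141 / 0.02317 = -3243 kJ/mol

ΔH = -3240 kJ/mol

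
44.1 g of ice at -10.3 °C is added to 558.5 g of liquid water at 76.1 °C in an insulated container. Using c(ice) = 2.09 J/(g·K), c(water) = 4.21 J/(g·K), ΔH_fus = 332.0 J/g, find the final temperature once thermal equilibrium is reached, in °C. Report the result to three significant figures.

T_f = 64.4 °C

Heat to bring ice to 0 °C and melt it: q₁ = 44.1×2.09×10.3 + 44.1×332.0 = 15591 J
Heat the water can supply cooling to 0 °C: 558.5×4.21×76.1 = 178933 J > q₁, so all ice melts.
Energy balance: 558.5×4.21×(76.1 − T) = 15591 + 44.1×4.21×(T − 0)
2351.285(76.1 − T) = 15591 + 185.661 T
178933 − 15591 = 2536.946 T
T = 163342 / 2536.946 = 64.39 °C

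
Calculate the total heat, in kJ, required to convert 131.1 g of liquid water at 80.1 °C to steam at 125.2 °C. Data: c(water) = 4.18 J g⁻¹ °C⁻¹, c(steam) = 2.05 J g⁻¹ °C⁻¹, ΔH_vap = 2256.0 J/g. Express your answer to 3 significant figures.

q1 (heat water 80.1→100.0 °C): 131.1 × 4.18 × 19.9 = 10905 J
q2 (vaporize at 100 °C): 131.1 × 2256.0 = 295762 J
q3 (heat steam 100.0→125.2 °C): 131.1 × 2.05 × 25.2 = 6773 J
Total: 10905 + 295762 + 6773 = 313440 J = 313 kJ

q = 313 kJ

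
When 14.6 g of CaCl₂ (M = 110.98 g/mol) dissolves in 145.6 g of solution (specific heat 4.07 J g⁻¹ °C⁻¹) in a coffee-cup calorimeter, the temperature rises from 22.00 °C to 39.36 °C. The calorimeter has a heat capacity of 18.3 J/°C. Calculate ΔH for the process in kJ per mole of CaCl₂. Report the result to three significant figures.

|ΔT| = |39.36 − 22.00| = 17.36 °C
|q_surr| = (145.6 × 4.07 + 18.3) × 17.36 = 610.892 × 17.36 = 10610 J
n(CaCl₂) = 14.6 / 110.98 = 0.1316 mol
Temperature rose, so q_rxn = −|q_surr| = -10.61 kJ
ΔH = q_rxn / n = -80.62 kJ/mol

ΔH = -80.6 kJ/mol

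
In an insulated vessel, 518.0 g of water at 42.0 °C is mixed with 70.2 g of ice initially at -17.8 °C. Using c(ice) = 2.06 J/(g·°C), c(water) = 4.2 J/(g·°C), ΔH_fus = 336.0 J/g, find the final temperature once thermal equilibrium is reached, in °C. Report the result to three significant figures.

T_f = 26.4 °C

Heat to bring ice to 0 °C and melt it: q₁ = 70.2×2.06×17.8 + 70.2×336.0 = 26161 J
Heat the water can supply cooling to 0 °C: 518.0×4.2×42.0 = 91375.2 J > q₁, so all ice melts.
Energy balance: 518.0×4.2×(42.0 − T) = 26161 + 70.2×4.2×(T − 0)
2175.6(42.0 − T) = 26161 + 294.84 T
91375.2 − 26161 = 2470.44 T
T = 65214.2 / 2470.44 = 26.40 °C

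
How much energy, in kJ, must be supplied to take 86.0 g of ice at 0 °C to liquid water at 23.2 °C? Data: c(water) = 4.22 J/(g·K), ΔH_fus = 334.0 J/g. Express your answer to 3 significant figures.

q1 (melt at 0 °C): 86.0 × 334.0 = 28724 J
q2 (heat water 0.0→23.2 °C): 86.0 × 4.22 × 23.2 = 8420 J
Total: 28724 + 8420 = 37144 J = 37.1 kJ

q = 37.1 kJ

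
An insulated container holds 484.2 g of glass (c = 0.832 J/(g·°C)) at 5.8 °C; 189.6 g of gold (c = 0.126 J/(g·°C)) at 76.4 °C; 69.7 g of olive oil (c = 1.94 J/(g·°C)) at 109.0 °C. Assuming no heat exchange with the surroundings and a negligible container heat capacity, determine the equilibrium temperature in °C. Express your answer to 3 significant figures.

Σ mᵢcᵢ(T − Tᵢ) = 0  ⇒  T = Σ mᵢcᵢTᵢ / Σ mᵢcᵢ
Σ mᵢcᵢ = 484.2×0.832 + 189.6×0.126 + 69.7×1.94 = 561.9620
Σ mᵢcᵢTᵢ = 402.8544×5.8 + 23.8896×76.4 + 135.218×109.0 = 18900
T = 18900 / 561.9620 = 33.63 °C

T_f = 33.6 °C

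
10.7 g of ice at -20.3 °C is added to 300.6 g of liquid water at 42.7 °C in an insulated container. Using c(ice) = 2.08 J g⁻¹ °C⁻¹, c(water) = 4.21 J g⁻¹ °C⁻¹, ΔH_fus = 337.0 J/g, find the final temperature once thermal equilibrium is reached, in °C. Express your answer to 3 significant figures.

T_f = 38.1 °C

Heat to bring ice to 0 °C and melt it: q₁ = 10.7×2.08×20.3 + 10.7×337.0 = 4057.7 J
Heat the water can supply cooling to 0 °C: 300.6×4.21×42.7 = 54038.0 J > q₁, so all ice melts.
Energy balance: 300.6×4.21×(42.7 − T) = 4057.7 + 10.7×4.21×(T − 0)
1265.526(42.7 − T) = 4057.7 + 45.047 T
54038.0 − 4057.7 = 1310.573 T
T = 49980.3 / 1310.573 = 38.14 °C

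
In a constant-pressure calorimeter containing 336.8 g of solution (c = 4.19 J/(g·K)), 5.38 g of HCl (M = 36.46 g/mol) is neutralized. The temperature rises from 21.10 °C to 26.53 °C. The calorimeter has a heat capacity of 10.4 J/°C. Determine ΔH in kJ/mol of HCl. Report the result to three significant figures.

ΔH = -52.3 kJ/mol

|ΔT| = |26.53 − 21.10| = 5.43 °C
|q_surr| = (336.8 × 4.19 + 10.4) × 5.43 = 1421.592 × 5.43 = 7719 J
n(HCl) = 5.38 / 36.46 = 0.1476 mol
Temperature rose, so q_rxn = −|q_surr| = -7.719 kJ
ΔH = q_rxn / n = -52.30 kJ/mol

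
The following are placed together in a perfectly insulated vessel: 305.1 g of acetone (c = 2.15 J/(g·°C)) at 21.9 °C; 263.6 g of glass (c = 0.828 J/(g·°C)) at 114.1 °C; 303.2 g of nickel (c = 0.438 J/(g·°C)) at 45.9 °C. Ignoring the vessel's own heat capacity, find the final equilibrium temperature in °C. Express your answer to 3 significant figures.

T_f = 45.0 °C

Σ mᵢcᵢ(T − Tᵢ) = 0  ⇒  T = Σ mᵢcᵢTᵢ / Σ mᵢcᵢ
Σ mᵢcᵢ = 305.1×2.15 + 263.6×0.828 + 303.2×0.438 = 1007.0274
Σ mᵢcᵢTᵢ = 655.965×21.9 + 218.2608×114.1 + 132.8016×45.9 = 45365
T = 45365 / 1007.0274 = 45.048 °C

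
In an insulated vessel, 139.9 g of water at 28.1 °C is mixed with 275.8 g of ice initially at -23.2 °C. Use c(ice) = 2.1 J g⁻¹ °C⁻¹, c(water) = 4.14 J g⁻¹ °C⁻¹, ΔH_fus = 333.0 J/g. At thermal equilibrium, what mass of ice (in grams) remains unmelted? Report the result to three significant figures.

m_ice remaining = 267 g

Heat to warm all ice to 0 °C: 275.8×2.1×23.2 = 13437 J
Heat released by water cooling to 0 °C: 139.9×4.14×28.1 = 16275 J
16275 J < 13437 + 275.8×333.0 = 105278.4 J, so not all ice melts; final T = 0 °C.
Heat left for melting: 16275 − 13437 = 2838 J
Mass melted = 2838 / 333.0 = 8.523 g
Ice remaining = 275.8 − 8.523 = 267.277 g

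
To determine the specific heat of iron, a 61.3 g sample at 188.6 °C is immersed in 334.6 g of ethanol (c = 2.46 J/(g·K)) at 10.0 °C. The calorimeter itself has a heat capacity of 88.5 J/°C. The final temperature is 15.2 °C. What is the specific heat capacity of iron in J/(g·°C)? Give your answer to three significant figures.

c = 0.446 J/(g·°C)

q_gained = (334.6 × 2.46 + 88.5) × (15.2 − 10.0) = 4740 J
q_lost = 61.3 × c × (188.6 − 15.2) = 10629.42 c
Set equal: c = 4740 / 10629.42 = 0.446 J/(g·°C)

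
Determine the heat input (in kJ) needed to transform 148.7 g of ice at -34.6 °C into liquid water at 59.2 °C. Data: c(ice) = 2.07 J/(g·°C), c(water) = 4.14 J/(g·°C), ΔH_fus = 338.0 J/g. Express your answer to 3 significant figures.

q = 97.4 kJ

q1 (heat ice -34.6→0.0 °C): 148.7 × 2.07 × 34.6 = 10650 J
q2 (melt at 0 °C): 148.7 × 338.0 = 50261 J
q3 (heat water 0.0→59.2 °C): 148.7 × 4.14 × 59.2 = 36445 J
Total: 10650 + 50261 + 36445 = 97356 J = 97.4 kJ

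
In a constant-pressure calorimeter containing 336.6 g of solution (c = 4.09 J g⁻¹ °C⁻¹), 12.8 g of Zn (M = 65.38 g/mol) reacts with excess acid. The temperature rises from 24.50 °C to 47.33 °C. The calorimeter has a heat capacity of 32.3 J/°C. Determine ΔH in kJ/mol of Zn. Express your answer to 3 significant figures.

ΔH = -164 kJ/mol

|ΔT| = |47.33 − 24.50| = 22.83 °C
|q_surr| = (336.6 × 4.09 + 32.3) × 22.83 = 1408.994 × 22.83 = 32170 J
n(Zn) = 12.8 / 65.38 = 0.1958 mol
Temperature rose, so q_rxn = −|q_surr| = -32.17 kJ
ΔH = q_rxn / n = -164.3 kJ/mol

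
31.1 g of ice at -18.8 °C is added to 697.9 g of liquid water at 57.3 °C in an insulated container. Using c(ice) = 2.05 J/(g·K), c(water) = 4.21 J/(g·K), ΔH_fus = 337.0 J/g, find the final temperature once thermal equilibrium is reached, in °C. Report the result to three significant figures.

T_f = 51.1 °C

Heat to bring ice to 0 °C and melt it: q₁ = 31.1×2.05×18.8 + 31.1×337.0 = 11679 J
Heat the water can supply cooling to 0 °C: 697.9×4.21×57.3 = 168357 J > q₁, so all ice melts.
Energy balance: 697.9×4.21×(57.3 − T) = 11679 + 31.1×4.21×(T − 0)
2938.159(57.3 − T) = 11679 + 130.931 T
168357 − 11679 = 3069.090 T
T = 156678 / 3069.090 = 51.05 °C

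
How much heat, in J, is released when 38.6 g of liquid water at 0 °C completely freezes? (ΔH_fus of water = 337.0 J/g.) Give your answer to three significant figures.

q = 13000 J

q = m × ΔH_fus = 38.6 × 337.0 = 13010 J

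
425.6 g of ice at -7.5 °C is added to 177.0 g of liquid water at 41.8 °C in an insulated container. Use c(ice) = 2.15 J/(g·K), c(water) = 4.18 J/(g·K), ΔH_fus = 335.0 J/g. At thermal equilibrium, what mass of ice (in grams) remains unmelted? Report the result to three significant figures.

Heat to warm all ice to 0 °C: 425.6×2.15×7.5 = 6862.8 J
Heat released by water cooling to 0 °C: 177.0×4.18×41.8 = 30926 J
30926 J < 6862.8 + 425.6×335.0 = 149438.8 J, so not all ice melts; final T = 0 °C.
Heat left for melting: 30926 − 6862.8 = 24063.2 J
Mass melted = 24063.2 / 335.0 = 71.83 g
Ice remaining = 425.6 − 71.83 = 353.77 g

m_ice remaining = 354 g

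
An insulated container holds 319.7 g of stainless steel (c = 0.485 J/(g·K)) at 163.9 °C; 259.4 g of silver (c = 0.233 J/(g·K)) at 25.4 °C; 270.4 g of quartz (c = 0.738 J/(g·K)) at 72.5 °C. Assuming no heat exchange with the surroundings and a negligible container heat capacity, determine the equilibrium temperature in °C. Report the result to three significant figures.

Σ mᵢcᵢ(T − Tᵢ) = 0  ⇒  T = Σ mᵢcᵢTᵢ / Σ mᵢcᵢ
Σ mᵢcᵢ = 319.7×0.485 + 259.4×0.233 + 270.4×0.738 = 415.0499
Σ mᵢcᵢTᵢ = 155.0545×163.9 + 60.4402×25.4 + 199.5552×72.5 = 41416
T = 41416 / 415.0499 = 99.79 °C

T_f = 99.8 °C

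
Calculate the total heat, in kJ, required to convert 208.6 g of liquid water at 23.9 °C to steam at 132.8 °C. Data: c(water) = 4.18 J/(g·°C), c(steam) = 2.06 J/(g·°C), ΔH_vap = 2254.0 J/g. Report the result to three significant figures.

q = 551 kJ

q1 (heat water 23.9→100.0 °C): 208.6 × 4.18 × 76.1 = 66355 J
q2 (vaporize at 100 °C): 208.6 × 2254.0 = 470184 J
q3 (heat steam 100.0→132.8 °C): 208.6 × 2.06 × 32.8 = 14095 J
Total: 66355 + 470184 + 14095 = 550634 J = 551 kJ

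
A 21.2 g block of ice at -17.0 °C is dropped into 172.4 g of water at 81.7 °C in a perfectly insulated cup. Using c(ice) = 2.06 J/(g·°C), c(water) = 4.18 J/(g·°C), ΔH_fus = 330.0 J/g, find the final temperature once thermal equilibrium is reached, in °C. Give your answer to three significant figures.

Heat to bring ice to 0 °C and melt it: q₁ = 21.2×2.06×17.0 + 21.2×330.0 = 7738.4 J
Heat the water can supply cooling to 0 °C: 172.4×4.18×81.7 = 58875.6 J > q₁, so all ice melts.
Energy balance: 172.4×4.18×(81.7 − T) = 7738.4 + 21.2×4.18×(T − 0)
720.632(81.7 − T) = 7738.4 + 88.616 T
58875.6 − 7738.4 = 809.248 T
T = 51137.2 / 809.248 = 63.19 °C

T_f = 63.2 °C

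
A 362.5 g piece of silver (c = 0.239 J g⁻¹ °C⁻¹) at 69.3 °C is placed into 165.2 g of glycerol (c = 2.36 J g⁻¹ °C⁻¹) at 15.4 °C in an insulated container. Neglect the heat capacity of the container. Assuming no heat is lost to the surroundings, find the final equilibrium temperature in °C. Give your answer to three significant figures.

T_f = 25.2 °C

Heat lost by silver = heat gained by glycerol.
(362.5)(0.239)(69.3 − T) = (165.2)(2.36)(T − 15.4)
86.6375 (69.3 − T) = 389.872 (T − 15.4)
6004.0 − 86.6375 T = 389.872 T − 6004.0
12008.0 = 476.5095 T
T = 25.20 °C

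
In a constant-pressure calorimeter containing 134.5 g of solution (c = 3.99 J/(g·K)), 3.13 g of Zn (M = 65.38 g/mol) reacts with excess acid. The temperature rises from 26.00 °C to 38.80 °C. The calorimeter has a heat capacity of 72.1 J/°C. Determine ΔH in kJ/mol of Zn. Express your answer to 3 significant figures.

|ΔT| = |38.80 − 26.00| = 12.80 °C
|q_surr| = (134.5 × 3.99 + 72.1) × 12.80 = 608.755 × 12.80 = 7792 J
n(Zn) = 3.13 / 65.38 = 0.04787 mol
Temperature rose, so q_rxn = −|q_surr| = -7.792 kJ
ΔH = q_rxn / n = -162.8 kJ/mol

ΔH = -163 kJ/mol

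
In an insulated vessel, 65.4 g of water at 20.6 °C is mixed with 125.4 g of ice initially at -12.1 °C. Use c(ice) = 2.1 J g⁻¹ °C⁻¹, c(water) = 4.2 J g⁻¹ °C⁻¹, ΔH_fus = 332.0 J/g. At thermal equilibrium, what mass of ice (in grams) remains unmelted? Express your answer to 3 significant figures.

m_ice remaining = 118 g

Heat to warm all ice to 0 °C: 125.4×2.1×12.1 = 3186.4 J
Heat released by water cooling to 0 °C: 65.4×4.2×20.6 = 5658.4 J
5658.4 J < 3186.4 + 125.4×332.0 = 44819.2 J, so not all ice melts; final T = 0 °C.
Heat left for melting: 5658.4 − 3186.4 = 2472.0 J
Mass melted = 2472.0 / 332.0 = 7.446 g
Ice remaining = 125.4 − 7.446 = 117.954 g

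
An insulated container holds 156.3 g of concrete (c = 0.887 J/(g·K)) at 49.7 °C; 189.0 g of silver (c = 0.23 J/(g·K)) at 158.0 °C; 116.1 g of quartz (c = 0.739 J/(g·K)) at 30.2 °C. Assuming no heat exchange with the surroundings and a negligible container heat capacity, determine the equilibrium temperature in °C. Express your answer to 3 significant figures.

T_f = 61.0 °C

Σ mᵢcᵢ(T − Tᵢ) = 0  ⇒  T = Σ mᵢcᵢTᵢ / Σ mᵢcᵢ
Σ mᵢcᵢ = 156.3×0.887 + 189.0×0.23 + 116.1×0.739 = 267.9060
Σ mᵢcᵢTᵢ = 138.6381×49.7 + 43.47×158.0 + 85.7979×30.2 = 16350
T = 16350 / 267.9060 = 61.03 °C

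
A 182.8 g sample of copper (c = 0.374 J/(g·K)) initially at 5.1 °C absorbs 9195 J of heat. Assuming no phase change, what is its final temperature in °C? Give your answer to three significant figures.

ΔT = q / (m c) = 9195 / (182.8 × 0.374) = 134.5 °C
T_f = 5.1 + 134.5 = 139.6 °C

T_f = 140 °C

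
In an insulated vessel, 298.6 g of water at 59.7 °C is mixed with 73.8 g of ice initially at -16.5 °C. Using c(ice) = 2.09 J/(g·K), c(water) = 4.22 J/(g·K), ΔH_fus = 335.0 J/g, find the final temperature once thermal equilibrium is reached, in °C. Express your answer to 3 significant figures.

Heat to bring ice to 0 °C and melt it: q₁ = 73.8×2.09×16.5 + 73.8×335.0 = 27268 J
Heat the water can supply cooling to 0 °C: 298.6×4.22×59.7 = 75227.5 J > q₁, so all ice melts.
Energy balance: 298.6×4.22×(59.7 − T) = 27268 + 73.8×4.22×(T − 0)
1260.092(59.7 − T) = 27268 + 311.436 T
75227.5 − 27268 = 1571.528 T
T = 47959.5 / 1571.528 = 30.52 °C

T_f = 30.5 °C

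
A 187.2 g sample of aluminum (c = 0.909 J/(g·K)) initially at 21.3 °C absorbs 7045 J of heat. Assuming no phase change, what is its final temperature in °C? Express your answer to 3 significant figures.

T_f = 62.7 °C

ΔT = q / (m c) = 7045 / (187.2 × 0.909) = 41.40 °C
T_f = 21.3 + 41.40 = 62.70 °C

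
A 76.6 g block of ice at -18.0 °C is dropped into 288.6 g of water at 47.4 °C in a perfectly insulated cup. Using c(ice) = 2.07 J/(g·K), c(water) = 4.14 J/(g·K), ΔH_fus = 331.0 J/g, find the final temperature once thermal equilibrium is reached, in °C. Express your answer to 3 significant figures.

T_f = 18.8 °C

Heat to bring ice to 0 °C and melt it: q₁ = 76.6×2.07×18.0 + 76.6×331.0 = 28209 J
Heat the water can supply cooling to 0 °C: 288.6×4.14×47.4 = 56633.7 J > q₁, so all ice melts.
Energy balance: 288.6×4.14×(47.4 − T) = 28209 + 76.6×4.14×(T − 0)
1194.804(47.4 − T) = 28209 + 317.124 T
56633.7 − 28209 = 1511.928 T
T = 28424.7 / 1511.928 = 18.80 °C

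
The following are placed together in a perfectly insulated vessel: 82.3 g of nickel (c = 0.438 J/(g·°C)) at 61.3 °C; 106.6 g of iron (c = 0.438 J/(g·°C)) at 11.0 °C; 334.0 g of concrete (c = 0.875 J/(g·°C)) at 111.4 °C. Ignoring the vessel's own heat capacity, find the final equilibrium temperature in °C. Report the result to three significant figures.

T_f = 94.1 °C

Σ mᵢcᵢ(T − Tᵢ) = 0  ⇒  T = Σ mᵢcᵢTᵢ / Σ mᵢcᵢ
Σ mᵢcᵢ = 82.3×0.438 + 106.6×0.438 + 334.0×0.875 = 374.9882
Σ mᵢcᵢTᵢ = 36.0474×61.3 + 46.6908×11.0 + 292.25×111.4 = 35280
T = 35280 / 374.9882 = 94.08 °C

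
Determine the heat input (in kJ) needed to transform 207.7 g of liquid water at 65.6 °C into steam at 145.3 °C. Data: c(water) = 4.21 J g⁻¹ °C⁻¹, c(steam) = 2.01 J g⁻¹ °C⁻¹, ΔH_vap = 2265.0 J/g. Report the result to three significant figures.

q = 519 kJ

q1 (heat water 65.6→100.0 °C): 207.7 × 4.21 × 34.4 = 30080 J
q2 (vaporize at 100 °C): 207.7 × 2265.0 = 470441 J
q3 (heat steam 100.0→145.3 °C): 207.7 × 2.01 × 45.3 = 18912 J
Total: 30080 + 470441 + 18912 = 519433 J = 519 kJ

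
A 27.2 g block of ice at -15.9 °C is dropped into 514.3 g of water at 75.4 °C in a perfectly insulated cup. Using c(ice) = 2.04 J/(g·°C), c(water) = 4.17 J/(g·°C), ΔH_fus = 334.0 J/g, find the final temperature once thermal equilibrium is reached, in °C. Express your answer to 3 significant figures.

Heat to bring ice to 0 °C and melt it: q₁ = 27.2×2.04×15.9 + 27.2×334.0 = 9967.1 J
Heat the water can supply cooling to 0 °C: 514.3×4.17×75.4 = 161705 J > q₁, so all ice melts.
Energy balance: 514.3×4.17×(75.4 − T) = 9967.1 + 27.2×4.17×(T − 0)
2144.631(75.4 − T) = 9967.1 + 113.424 T
161705 − 9967.1 = 2258.055 T
T = 151737.9 / 2258.055 = 67.20 °C

T_f = 67.2 °C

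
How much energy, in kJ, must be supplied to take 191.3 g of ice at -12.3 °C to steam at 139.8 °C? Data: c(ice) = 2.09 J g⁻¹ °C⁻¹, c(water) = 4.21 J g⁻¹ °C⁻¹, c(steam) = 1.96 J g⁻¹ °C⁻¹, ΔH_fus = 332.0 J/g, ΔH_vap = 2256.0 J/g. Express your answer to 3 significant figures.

q = 595 kJ

q1 (heat ice -12.3→0.0 °C): 191.3 × 2.09 × 12.3 = 4918 J
q2 (melt at 0 °C): 191.3 × 332.0 = 63512 J
q3 (heat water 0.0→100.0 °C): 191.3 × 4.21 × 100.0 = 80537 J
q4 (vaporize at 100 °C): 191.3 × 2256.0 = 431573 J
q5 (heat steam 100.0→139.8 °C): 191.3 × 1.96 × 39.8 = 14923 J
Total: 4918 + 63512 + 80537 + 431573 + 14923 = 595463 J = 595 kJ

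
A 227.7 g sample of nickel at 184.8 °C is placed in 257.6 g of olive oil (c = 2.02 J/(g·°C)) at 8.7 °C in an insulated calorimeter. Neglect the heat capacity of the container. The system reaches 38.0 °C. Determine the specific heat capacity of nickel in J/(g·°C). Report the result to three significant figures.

q_gained = (257.6 × 2.02) × (38.0 − 8.7) = 15250 J
q_lost = 227.7 × c × (184.8 − 38.0) = 33426.36 c
Set equal: c = 15250 / 33426.36 = 0.456 J/(g·°C)

c = 0.456 J/(g·°C)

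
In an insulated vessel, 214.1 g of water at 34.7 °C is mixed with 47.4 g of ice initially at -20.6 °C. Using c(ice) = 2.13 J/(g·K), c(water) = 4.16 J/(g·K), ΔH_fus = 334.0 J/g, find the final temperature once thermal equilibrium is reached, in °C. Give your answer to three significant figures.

T_f = 11.9 °C

Heat to bring ice to 0 °C and melt it: q₁ = 47.4×2.13×20.6 + 47.4×334.0 = 17911 J
Heat the water can supply cooling to 0 °C: 214.1×4.16×34.7 = 30905.8 J > q₁, so all ice melts.
Energy balance: 214.1×4.16×(34.7 − T) = 17911 + 47.4×4.16×(T − 0)
890.656(34.7 − T) = 17911 + 197.184 T
30905.8 − 17911 = 1087.840 T
T = 12994.8 / 1087.840 = 11.946 °C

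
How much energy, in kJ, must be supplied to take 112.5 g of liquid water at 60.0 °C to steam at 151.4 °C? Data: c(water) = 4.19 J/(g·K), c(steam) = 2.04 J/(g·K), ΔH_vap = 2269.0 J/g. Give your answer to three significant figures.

q = 286 kJ

q1 (heat water 60.0→100.0 °C): 112.5 × 4.19 × 40.0 = 18855 J
q2 (vaporize at 100 °C): 112.5 × 2269.0 = 255263 J
q3 (heat steam 100.0→151.4 °C): 112.5 × 2.04 × 51.4 = 11796 J
Total: 18855 + 255263 + 11796 = 285914 J = 286 kJ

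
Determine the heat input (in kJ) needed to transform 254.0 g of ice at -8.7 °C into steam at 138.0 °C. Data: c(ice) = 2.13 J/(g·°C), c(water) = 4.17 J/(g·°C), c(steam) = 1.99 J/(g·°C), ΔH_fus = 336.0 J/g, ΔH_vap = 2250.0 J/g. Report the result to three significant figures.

q1 (heat ice -8.7→0.0 °C): 254.0 × 2.13 × 8.7 = 4707 J
q2 (melt at 0 °C): 254.0 × 336.0 = 85344 J
q3 (heat water 0.0→100.0 °C): 254.0 × 4.17 × 100.0 = 105918 J
q4 (vaporize at 100 °C): 254.0 × 2250.0 = 571500 J
q5 (heat steam 100.0→138.0 °C): 254.0 × 1.99 × 38.0 = 19207 J
Total: 4707 + 85344 + 105918 + 571500 + 19207 = 786676 J = 787 kJ

q = 787 kJ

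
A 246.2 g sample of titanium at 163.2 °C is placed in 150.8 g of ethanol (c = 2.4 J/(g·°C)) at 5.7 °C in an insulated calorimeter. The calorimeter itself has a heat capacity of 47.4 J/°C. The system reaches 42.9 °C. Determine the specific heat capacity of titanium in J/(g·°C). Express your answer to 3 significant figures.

q_gained = (150.8 × 2.4 + 47.4) × (42.9 − 5.7) = 15230 J
q_lost = 246.2 × c × (163.2 − 42.9) = 29617.86 c
Set equal: c = 15230 / 29617.86 = 0.514 J/(g·°C)

c = 0.514 J/(g·°C)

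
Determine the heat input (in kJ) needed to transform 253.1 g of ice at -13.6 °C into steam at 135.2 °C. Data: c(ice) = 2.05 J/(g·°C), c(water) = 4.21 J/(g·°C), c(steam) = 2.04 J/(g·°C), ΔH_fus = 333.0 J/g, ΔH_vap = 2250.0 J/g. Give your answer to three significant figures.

q1 (heat ice -13.6→0.0 °C): 253.1 × 2.05 × 13.6 = 7056 J
q2 (melt at 0 °C): 253.1 × 333.0 = 84282 J
q3 (heat water 0.0→100.0 °C): 253.1 × 4.21 × 100.0 = 106555 J
q4 (vaporize at 100 °C): 253.1 × 2250.0 = 569475 J
q5 (heat steam 100.0→135.2 °C): 253.1 × 2.04 × 35.2 = 18175 J
Total: 7056 + 84282 + 106555 + 569475 + 18175 = 785543 J = 786 kJ

q = 786 kJ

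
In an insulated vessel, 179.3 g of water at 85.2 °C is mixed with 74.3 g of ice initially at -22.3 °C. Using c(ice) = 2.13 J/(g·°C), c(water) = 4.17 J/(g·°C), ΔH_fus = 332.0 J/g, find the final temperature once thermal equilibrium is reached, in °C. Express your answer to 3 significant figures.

T_f = 33.6 °C

Heat to bring ice to 0 °C and melt it: q₁ = 74.3×2.13×22.3 + 74.3×332.0 = 28197 J
Heat the water can supply cooling to 0 °C: 179.3×4.17×85.2 = 63702.4 J > q₁, so all ice melts.
Energy balance: 179.3×4.17×(85.2 − T) = 28197 + 74.3×4.17×(T − 0)
747.681(85.2 − T) = 28197 + 309.831 T
63702.4 − 28197 = 1057.512 T
T = 35505.4 / 1057.512 = 33.57 °C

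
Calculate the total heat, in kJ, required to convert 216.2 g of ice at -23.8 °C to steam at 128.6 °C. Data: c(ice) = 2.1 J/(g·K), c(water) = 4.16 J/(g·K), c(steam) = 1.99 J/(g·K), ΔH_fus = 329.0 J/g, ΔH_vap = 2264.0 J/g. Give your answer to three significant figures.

q1 (heat ice -23.8→0.0 °C): 216.2 × 2.1 × 23.8 = 10806 J
q2 (melt at 0 °C): 216.2 × 329.0 = 71130 J
q3 (heat water 0.0→100.0 °C): 216.2 × 4.16 × 100.0 = 89939 J
q4 (vaporize at 100 °C): 216.2 × 2264.0 = 489477 J
q5 (heat steam 100.0→128.6 °C): 216.2 × 1.99 × 28.6 = 12305 J
Total: 10806 + 71130 + 89939 + 489477 + 12305 = 673657 J = 674 kJ

q = 674 kJ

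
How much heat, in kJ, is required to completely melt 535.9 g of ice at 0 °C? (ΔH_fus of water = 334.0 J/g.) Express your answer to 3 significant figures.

q = m × ΔH_fus = 535.9 × 334.0 = 179000 J = 179 kJ

q = 179 kJ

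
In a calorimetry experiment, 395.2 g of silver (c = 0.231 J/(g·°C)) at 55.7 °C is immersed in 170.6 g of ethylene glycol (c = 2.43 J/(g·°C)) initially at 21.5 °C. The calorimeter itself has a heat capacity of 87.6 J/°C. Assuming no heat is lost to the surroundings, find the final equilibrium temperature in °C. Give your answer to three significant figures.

Heat lost by silver = heat gained by ethylene glycol + calorimeter.
(395.2)(0.231)(55.7 − T) = [(170.6)(2.43) + 87.6](T − 21.5)
91.2912 (55.7 − T) = 502.158 (T − 21.5)
5084.9 − 91.2912 T = 502.158 T − 10796
15880.9 = 593.4492 T
T = 26.76 °C

T_f = 26.8 °C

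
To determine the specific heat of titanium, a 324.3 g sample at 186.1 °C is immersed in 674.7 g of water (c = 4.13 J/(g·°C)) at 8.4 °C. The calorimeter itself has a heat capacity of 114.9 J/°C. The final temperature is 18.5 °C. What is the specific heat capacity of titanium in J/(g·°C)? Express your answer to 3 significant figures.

q_gained = (674.7 × 4.13 + 114.9) × (18.5 − 8.4) = 29300 J
q_lost = 324.3 × c × (186.1 − 18.5) = 54352.68 c
Set equal: c = 29300 / 54352.68 = 0.539 J/(g·°C)

c = 0.539 J/(g·°C)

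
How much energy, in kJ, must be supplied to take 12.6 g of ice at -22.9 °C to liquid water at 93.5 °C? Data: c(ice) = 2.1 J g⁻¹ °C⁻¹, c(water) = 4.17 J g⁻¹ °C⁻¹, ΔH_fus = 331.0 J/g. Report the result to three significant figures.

q1 (heat ice -22.9→0.0 °C): 12.6 × 2.1 × 22.9 = 606 J
q2 (melt at 0 °C): 12.6 × 331.0 = 4171 J
q3 (heat water 0.0→93.5 °C): 12.6 × 4.17 × 93.5 = 4913 J
Total: 606 + 4171 + 4913 = 9690 J = 9.69 kJ

q = 9.69 kJ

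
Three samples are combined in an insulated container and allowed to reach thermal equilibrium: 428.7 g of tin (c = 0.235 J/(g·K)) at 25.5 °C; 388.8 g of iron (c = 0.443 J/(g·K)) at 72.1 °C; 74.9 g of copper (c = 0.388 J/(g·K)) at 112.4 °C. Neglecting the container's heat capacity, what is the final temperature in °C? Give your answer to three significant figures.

T_f = 60.4 °C

Σ mᵢcᵢ(T − Tᵢ) = 0  ⇒  T = Σ mᵢcᵢTᵢ / Σ mᵢcᵢ
Σ mᵢcᵢ = 428.7×0.235 + 388.8×0.443 + 74.9×0.388 = 302.0441
Σ mᵢcᵢTᵢ = 100.7445×25.5 + 172.2384×72.1 + 29.0612×112.4 = 18254
T = 18254 / 302.0441 = 60.43 °C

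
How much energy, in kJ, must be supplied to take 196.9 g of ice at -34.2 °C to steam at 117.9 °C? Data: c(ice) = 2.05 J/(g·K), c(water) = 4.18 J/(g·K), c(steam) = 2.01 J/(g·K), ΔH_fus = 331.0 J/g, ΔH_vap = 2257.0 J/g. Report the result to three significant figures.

q1 (heat ice -34.2→0.0 °C): 196.9 × 2.05 × 34.2 = 13805 J
q2 (melt at 0 °C): 196.9 × 331.0 = 65174 J
q3 (heat water 0.0→100.0 °C): 196.9 × 4.18 × 100.0 = 82304 J
q4 (vaporize at 100 °C): 196.9 × 2257.0 = 444403 J
q5 (heat steam 100.0→117.9 °C): 196.9 × 2.01 × 17.9 = 7084 J
Total: 13805 + 65174 + 82304 + 444403 + 7084 = 612770 J = 613 kJ

q = 613 kJ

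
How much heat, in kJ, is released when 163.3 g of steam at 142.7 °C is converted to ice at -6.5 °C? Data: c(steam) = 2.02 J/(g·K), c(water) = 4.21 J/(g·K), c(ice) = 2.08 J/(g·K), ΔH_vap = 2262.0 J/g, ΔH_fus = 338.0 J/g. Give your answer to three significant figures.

q = 510 kJ

q1 (cool steam 142.7→100 °C): 163.3 × 2.02 × 42.7 = 14085 J
q2 (condense at 100 °C): 163.3 × 2262.0 = 369385 J
q3 (cool water 100→0 °C): 163.3 × 4.21 × 100.0 = 68749 J
q4 (freeze at 0 °C): 163.3 × 338.0 = 55195 J
q5 (cool ice 0→-6.5 °C): 163.3 × 2.08 × 6.5 = 2208 J
Total: 14085 + 369385 + 68749 + 55195 + 2208 = 509622 J = 510 kJ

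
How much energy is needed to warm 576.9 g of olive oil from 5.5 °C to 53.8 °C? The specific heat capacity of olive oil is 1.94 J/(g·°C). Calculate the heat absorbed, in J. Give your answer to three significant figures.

q = 54100 J

q = m c ΔT = 576.9 × 1.94 × (53.8 − 5.5)
q = 576.9 × 1.94 × 48.3 = 54060 J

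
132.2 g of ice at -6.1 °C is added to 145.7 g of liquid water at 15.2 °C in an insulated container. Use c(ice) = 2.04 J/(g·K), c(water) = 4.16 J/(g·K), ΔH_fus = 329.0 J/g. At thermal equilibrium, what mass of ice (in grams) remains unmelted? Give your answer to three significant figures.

Heat to warm all ice to 0 °C: 132.2×2.04×6.1 = 1645.1 J
Heat released by water cooling to 0 °C: 145.7×4.16×15.2 = 9212.9 J
9212.9 J < 1645.1 + 132.2×329.0 = 45138.9 J, so not all ice melts; final T = 0 °C.
Heat left for melting: 9212.9 − 1645.1 = 7567.8 J
Mass melted = 7567.8 / 329.0 = 23.00 g
Ice remaining = 132.2 − 23.00 = 109.20 g

m_ice remaining = 109 g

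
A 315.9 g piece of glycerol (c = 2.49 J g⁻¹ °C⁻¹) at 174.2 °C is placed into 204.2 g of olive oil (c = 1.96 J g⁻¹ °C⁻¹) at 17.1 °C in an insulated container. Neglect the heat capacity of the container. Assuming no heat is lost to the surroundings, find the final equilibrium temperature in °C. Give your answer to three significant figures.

T_f = 121 °C

Heat lost by glycerol = heat gained by olive oil.
(315.9)(2.49)(174.2 − T) = (204.2)(1.96)(T − 17.1)
786.591 (174.2 − T) = 400.232 (T − 17.1)
137020 − 786.591 T = 400.232 T − 6844.0
143864.0 = 1186.823 T
T = 121.2 °C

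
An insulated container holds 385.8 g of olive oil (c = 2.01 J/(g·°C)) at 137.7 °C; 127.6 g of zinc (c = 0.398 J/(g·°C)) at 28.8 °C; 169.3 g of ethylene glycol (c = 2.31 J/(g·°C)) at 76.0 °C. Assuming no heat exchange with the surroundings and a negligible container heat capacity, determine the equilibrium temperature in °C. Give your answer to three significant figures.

Σ mᵢcᵢ(T − Tᵢ) = 0  ⇒  T = Σ mᵢcᵢTᵢ / Σ mᵢcᵢ
Σ mᵢcᵢ = 385.8×2.01 + 127.6×0.398 + 169.3×2.31 = 1217.3258
Σ mᵢcᵢTᵢ = 775.458×137.7 + 50.7848×28.8 + 391.083×76.0 = 137970
T = 137970 / 1217.3258 = 113.3 °C

T_f = 113 °C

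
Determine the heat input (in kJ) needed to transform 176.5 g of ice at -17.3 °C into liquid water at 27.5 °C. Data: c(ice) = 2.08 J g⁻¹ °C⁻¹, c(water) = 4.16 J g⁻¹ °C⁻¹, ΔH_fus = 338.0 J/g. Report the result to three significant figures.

q = 86.2 kJ

q1 (heat ice -17.3→0.0 °C): 176.5 × 2.08 × 17.3 = 6351 J
q2 (melt at 0 °C): 176.5 × 338.0 = 59657 J
q3 (heat water 0.0→27.5 °C): 176.5 × 4.16 × 27.5 = 20192 J
Total: 6351 + 59657 + 20192 = 86200 J = 86.2 kJ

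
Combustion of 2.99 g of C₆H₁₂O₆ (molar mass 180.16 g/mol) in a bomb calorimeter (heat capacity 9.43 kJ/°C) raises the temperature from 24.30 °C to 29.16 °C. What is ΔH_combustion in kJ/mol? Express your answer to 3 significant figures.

ΔH = -2760 kJ/mol

ΔT = 29.16 − 24.30 = 4.86 °C
q_cal = C_cal × ΔT = 9.43 × 4.86 = 45.8298 kJ
n = 2.99 / 180.16 = 0.01660 mol
q_rxn = −q_cal = -45.8298 kJ
ΔH = -45.8298 / 0.01660 = -2761 kJ/mol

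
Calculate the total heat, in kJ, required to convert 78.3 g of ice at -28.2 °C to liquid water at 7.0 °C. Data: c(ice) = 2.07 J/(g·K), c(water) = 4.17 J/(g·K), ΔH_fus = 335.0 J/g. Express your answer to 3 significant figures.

q = 33.1 kJ

q1 (heat ice -28.2→0.0 °C): 78.3 × 2.07 × 28.2 = 4571 J
q2 (melt at 0 °C): 78.3 × 335.0 = 26231 J
q3 (heat water 0.0→7.0 °C): 78.3 × 4.17 × 7.0 = 2286 J
Total: 4571 + 26231 + 2286 = 33088 J = 33.1 kJ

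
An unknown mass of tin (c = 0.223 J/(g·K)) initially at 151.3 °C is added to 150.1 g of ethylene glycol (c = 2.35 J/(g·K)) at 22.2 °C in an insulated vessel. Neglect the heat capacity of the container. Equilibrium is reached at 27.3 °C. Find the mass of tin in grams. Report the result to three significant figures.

q_gained = (150.1 × 2.35) × (27.3 − 22.2) = 1799 J
q_lost = m × 0.223 × (151.3 − 27.3) = 27.652 m
m = 1799 / 27.652 = 65.1 g

m = 65.1 g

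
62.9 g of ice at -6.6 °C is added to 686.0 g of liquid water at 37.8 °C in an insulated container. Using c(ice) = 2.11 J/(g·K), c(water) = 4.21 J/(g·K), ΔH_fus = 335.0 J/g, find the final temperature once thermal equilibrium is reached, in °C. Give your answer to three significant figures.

T_f = 27.7 °C

Heat to bring ice to 0 °C and melt it: q₁ = 62.9×2.11×6.6 + 62.9×335.0 = 21947 J
Heat the water can supply cooling to 0 °C: 686.0×4.21×37.8 = 109169 J > q₁, so all ice melts.
Energy balance: 686.0×4.21×(37.8 − T) = 21947 + 62.9×4.21×(T − 0)
2888.06(37.8 − T) = 21947 + 264.809 T
109169 − 21947 = 3152.869 T
T = 87222 / 3152.869 = 27.66 °C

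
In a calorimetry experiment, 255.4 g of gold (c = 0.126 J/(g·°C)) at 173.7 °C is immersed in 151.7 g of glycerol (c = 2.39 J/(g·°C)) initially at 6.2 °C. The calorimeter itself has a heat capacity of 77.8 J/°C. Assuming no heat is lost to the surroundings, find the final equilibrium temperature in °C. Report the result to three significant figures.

T_f = 17.6 °C

Heat lost by gold = heat gained by glycerol + calorimeter.
(255.4)(0.126)(173.7 − T) = [(151.7)(2.39) + 77.8](T − 6.2)
32.1804 (173.7 − T) = 440.363 (T − 6.2)
5589.7 − 32.1804 T = 440.363 T − 2730.3
8320.0 = 472.5434 T
T = 17.61 °C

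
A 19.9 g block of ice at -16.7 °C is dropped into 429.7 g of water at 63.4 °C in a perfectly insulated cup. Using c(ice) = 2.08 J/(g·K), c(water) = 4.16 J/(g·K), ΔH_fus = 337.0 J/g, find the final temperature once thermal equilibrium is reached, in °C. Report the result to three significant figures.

T_f = 56.6 °C

Heat to bring ice to 0 °C and melt it: q₁ = 19.9×2.08×16.7 + 19.9×337.0 = 7397.5 J
Heat the water can supply cooling to 0 °C: 429.7×4.16×63.4 = 113331 J > q₁, so all ice melts.
Energy balance: 429.7×4.16×(63.4 − T) = 7397.5 + 19.9×4.16×(T − 0)
1787.552(63.4 − T) = 7397.5 + 82.784 T
113331 − 7397.5 = 1870.336 T
T = 105933.5 / 1870.336 = 56.64 °C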